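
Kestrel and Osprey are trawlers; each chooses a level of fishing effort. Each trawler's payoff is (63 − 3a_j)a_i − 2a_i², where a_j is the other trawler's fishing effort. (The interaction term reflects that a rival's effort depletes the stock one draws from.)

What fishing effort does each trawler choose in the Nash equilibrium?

Kestrel's payoff is (63 − 3a_O)a_K − 2a_K².
∂π/∂a_K = 63 − 3a_O − 4a_K = 0, so a_K = 15.75 − 0.75a_O.
Setting a_K = a_O in the reaction function: a_K = 15.75 − 0.75a_K, so a_K = 15.75 / 1.75 = 9.

9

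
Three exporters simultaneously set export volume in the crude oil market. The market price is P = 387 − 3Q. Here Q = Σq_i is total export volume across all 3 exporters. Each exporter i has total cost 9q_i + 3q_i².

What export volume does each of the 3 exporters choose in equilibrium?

21

A representative exporter's profit is π_i = q_i(387 − 3Q) − 9q_i − 3q_i², with Q = q_i + Σ_{j≠i} q_j.
First-order condition: 378 − 12q_i − 3Σ_{j≠i} q_j = 0.
With identical exporters, set every q_j = q: then 378 − 12q − 6q = 0, i.e. q = 378/18 = 21.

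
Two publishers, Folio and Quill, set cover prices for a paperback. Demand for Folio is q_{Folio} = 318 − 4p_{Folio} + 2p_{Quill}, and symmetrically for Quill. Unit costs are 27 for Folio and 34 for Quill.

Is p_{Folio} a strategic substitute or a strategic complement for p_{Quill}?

strategic complements

Folio's profit: π = (p_{Folio} − 27)(318 − 4p_{Folio} + 2p_{Quill}).
∂π/∂p_{Folio} = 426 − 8p_{Folio} + 2p_{Quill} = 0 ⇒ p_{Folio} = 53.25 + 0.25p_{Quill}.
The best-response slope dp_{Folio}/dp_{Quill} = 0.25 > 0: the reaction function is upward-sloping, so the choices are strategic complements.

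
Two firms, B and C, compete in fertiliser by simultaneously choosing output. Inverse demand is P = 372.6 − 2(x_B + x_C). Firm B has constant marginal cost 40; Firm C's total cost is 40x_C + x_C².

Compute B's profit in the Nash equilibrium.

8849.8208

Firm B's profit: π = x_B(372.6 − 2(x_B + x_C)) − 40x_B.
∂π/∂x_B = 332.6 − 4x_B − 2x_C = 0, so x_B = 83.15 − 0.5x_C.
For C: ∂π/∂x_C = 332.6 − 6x_C − 2x_B = 0 ⇒ x_C = 1663/30 − (1/3)x_B.
Solving the two reaction functions simultaneously: (1 − (−0.5)(−1/3))x_B = 83.15 − 0.5·(1663/30), so (5/6)x_B = 1663/30 and x_B = 66.52.
Then x_C = 1663/30 − (1/3)·66.52 = 33.26.
Price P = 372.6 − 2·99.78 = 173.04.
B's profit: (173.04 − 40)·66.52 = 8849.8208.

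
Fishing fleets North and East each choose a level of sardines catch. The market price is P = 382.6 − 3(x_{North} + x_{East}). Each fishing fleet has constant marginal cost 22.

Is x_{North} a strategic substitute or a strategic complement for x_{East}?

Fishing fleet North's profit: π = x_{North}(382.6 − 3(x_{North} + x_{East})) − 22x_{North}.
∂π/∂x_{North} = 360.6 − 6x_{North} − 3x_{East} = 0, so x_{North} = 60.1 − 0.5x_{East}.
The best-response slope dx_{North}/dx_{East} = −0.5 < 0: the reaction function is downward-sloping, so the choices are strategic substitutes.

strategic substitutes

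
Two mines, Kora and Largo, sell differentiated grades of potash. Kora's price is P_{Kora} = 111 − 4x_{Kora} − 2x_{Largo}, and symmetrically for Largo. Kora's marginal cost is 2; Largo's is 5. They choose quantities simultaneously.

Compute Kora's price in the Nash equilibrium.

46

Mine Kora's profit: π = x_{Kora}(111 − 4x_{Kora} − 2x_{Largo}) − 2x_{Kora}.
∂π/∂x_{Kora} = 109 − 8x_{Kora} − 2x_{Largo} = 0 ⇒ x_{Kora} = 13.625 − 0.25x_{Largo}.
Similarly x_{Largo} = 13.25 − 0.25x_{Kora}.
Plugging x_{Largo} into Kora's best response: x_{Kora} = 13.625 − 0.25(13.25 − 0.25x_{Kora}) ⇒ 0.9375x_{Kora} = 10.3125, so x_{Kora} = 11.
Then x_{Largo} = 13.25 − 0.25·11 = 10.5.
P_{Kora} = 111 − 4·11 − 2·10.5 = 46.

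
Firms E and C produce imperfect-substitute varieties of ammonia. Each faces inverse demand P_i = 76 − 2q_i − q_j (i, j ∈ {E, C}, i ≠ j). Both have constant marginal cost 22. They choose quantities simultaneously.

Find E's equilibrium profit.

Firm E's profit: π = q_E(76 − 2q_E − q_C) − 22q_E.
∂π/∂q_E = 54 − 4q_E − q_C = 0 ⇒ q_E = 13.5 − 0.25q_C.
Setting q_E = q_C in the reaction function: q_E = 13.5 − 0.25q_E, so q_E = 13.5 / 1.25 = 10.8.
P_E = 76 − 2·10.8 − 10.8 = 43.6.
Profit = (43.6 − 22)·10.8 = 233.28.

233.28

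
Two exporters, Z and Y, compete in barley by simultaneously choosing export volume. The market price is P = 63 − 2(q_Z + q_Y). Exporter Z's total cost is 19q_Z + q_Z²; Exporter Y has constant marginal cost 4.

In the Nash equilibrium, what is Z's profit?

Exporter Z's profit: π = q_Z(63 − 2(q_Z + q_Y)) − 19q_Z − q_Z².
∂π/∂q_Z = 44 − 6q_Z − 2q_Y = 0, so q_Z = 22/3 − (1/3)q_Y.
For Y: ∂π/∂q_Y = 59 − 4q_Y − 2q_Z = 0 ⇒ q_Y = 14.75 − 0.5q_Z.
Plugging q_Y into Z's best response: q_Z = 22/3 − (1/3)(14.75 − 0.5q_Z) ⇒ (5/6)q_Z = 29/12, so q_Z = 2.9.
Then q_Y = 14.75 − 0.5·2.9 = 13.3.
Price P = 63 − 2·16.2 = 30.6.
Z's profit: (30.6 − 19)·2.9 − (2.9)² = 25.23.

25.23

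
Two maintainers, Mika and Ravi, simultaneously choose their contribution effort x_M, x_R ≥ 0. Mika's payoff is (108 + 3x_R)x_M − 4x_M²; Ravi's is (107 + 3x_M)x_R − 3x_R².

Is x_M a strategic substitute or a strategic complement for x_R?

Expanding Mika's payoff: 108x_M + 3x_Rx_M − 4x_M².
∂π/∂x_M = 108 + 3x_R − 8x_M = 0, so x_M = 13.5 + 0.375x_R.
The best-response slope dx_M/dx_R = 0.375 > 0: the reaction function is upward-sloping, so the choices are strategic complements.

strategic complements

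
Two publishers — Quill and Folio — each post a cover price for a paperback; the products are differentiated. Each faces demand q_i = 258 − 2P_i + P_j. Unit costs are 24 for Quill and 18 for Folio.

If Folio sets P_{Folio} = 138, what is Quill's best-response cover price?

111

Quill's profit: π = (P_{Quill} − 24)(258 − 2P_{Quill} + P_{Folio}).
∂π/∂P_{Quill} = 306 − 4P_{Quill} + P_{Folio} = 0 ⇒ P_{Quill} = 76.5 + 0.25P_{Folio}.
At P_{Folio} = 138: P_{Quill} = 76.5 + 0.25·138 = 111.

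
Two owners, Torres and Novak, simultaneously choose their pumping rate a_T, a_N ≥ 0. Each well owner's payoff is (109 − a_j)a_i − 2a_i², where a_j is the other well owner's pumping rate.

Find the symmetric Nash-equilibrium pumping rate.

21.8

Torres's payoff is (109 − a_N)a_T − 2a_T².
∂π/∂a_T = 109 − a_N − 4a_T = 0, so a_T = 27.25 − 0.25a_N.
The game is symmetric, so in equilibrium a_N = a_T: the reaction function gives 1.25a_T = 27.25, hence a_T = 21.8.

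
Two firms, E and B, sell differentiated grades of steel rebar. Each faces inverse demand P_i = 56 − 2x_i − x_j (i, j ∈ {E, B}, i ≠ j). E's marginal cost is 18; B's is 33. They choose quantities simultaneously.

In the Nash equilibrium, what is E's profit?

147.92

Firm E's profit: π = x_E(56 − 2x_E − x_B) − 18x_E.
∂π/∂x_E = 38 − 4x_E − x_B = 0 ⇒ x_E = 9.5 − 0.25x_B.
Similarly x_B = 5.75 − 0.25x_E.
Solving the two reaction functions simultaneously: (1 − (−0.25)(−0.25))x_E = 9.5 − 0.25·5.75, so 0.9375x_E = 8.0625 and x_E = 8.6.
Then x_B = 5.75 − 0.25·8.6 = 3.6.
P_E = 56 − 2·8.6 − 3.6 = 35.2.
Profit = (35.2 − 18)·8.6 = 147.92.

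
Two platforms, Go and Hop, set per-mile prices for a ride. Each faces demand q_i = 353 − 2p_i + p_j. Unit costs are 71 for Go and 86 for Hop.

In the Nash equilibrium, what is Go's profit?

18432

Go's profit: π = (p_{Go} − 71)(353 − 2p_{Go} + p_{Hop}).
∂π/∂p_{Go} = 495 − 4p_{Go} + p_{Hop} = 0 ⇒ p_{Go} = 123.75 + 0.25p_{Hop}.
Similarly p_{Hop} = 131.25 + 0.25p_{Go}.
Solving the two reaction functions simultaneously: (1 − (0.25)(0.25))p_{Go} = 123.75 + 0.25·131.25, so 0.9375p_{Go} = 156.5625 and p_{Go} = 167.
Then p_{Hop} = 131.25 + 0.25·167 = 173.
q_{Go} = 353 − 2·167 + 173 = 192.
Profit = (167 − 71)·192 = 18432.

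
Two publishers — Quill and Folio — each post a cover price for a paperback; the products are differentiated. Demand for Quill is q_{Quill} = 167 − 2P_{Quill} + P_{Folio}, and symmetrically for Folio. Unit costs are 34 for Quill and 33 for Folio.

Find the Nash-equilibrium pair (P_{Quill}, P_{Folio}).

78.2, 77.8

Quill's profit: π = (P_{Quill} − 34)(167 − 2P_{Quill} + P_{Folio}).
∂π/∂P_{Quill} = 235 − 4P_{Quill} + P_{Folio} = 0 ⇒ P_{Quill} = 58.75 + 0.25P_{Folio}.
Similarly P_{Folio} = 58.25 + 0.25P_{Quill}.
Substituting the second reaction function into the first: P_{Quill} = 58.75 + 0.25(58.25 + 0.25P_{Quill}), which gives 0.9375P_{Quill} = 73.3125 ⇒ P_{Quill} = 78.2.
Then P_{Folio} = 58.25 + 0.25·78.2 = 77.8.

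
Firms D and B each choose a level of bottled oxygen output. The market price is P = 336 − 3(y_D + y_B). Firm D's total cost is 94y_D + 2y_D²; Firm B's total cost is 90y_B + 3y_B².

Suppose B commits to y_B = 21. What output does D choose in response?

Firm D's profit: π = y_D(336 − 3(y_D + y_B)) − 94y_D − 2y_D².
∂π/∂y_D = 242 − 10y_D − 3y_B = 0, so y_D = 24.2 − 0.3y_B.
At y_B = 21: y_D = 24.2 − 0.3·21 = 17.9.

17.9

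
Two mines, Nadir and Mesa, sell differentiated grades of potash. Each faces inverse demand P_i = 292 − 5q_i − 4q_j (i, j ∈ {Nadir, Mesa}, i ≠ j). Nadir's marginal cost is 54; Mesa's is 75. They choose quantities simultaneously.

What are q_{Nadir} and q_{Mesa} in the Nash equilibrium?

18, 14.5

Mine Nadir's profit: π = q_{Nadir}(292 − 5q_{Nadir} − 4q_{Mesa}) − 54q_{Nadir}.
∂π/∂q_{Nadir} = 238 − 10q_{Nadir} − 4q_{Mesa} = 0 ⇒ q_{Nadir} = 23.8 − 0.4q_{Mesa}.
Similarly q_{Mesa} = 21.7 − 0.4q_{Nadir}.
Solving the two reaction functions simultaneously: (1 − (−0.4)(−0.4))q_{Nadir} = 23.8 − 0.4·21.7, so 0.84q_{Nadir} = 15.12 and q_{Nadir} = 18.
Then q_{Mesa} = 21.7 − 0.4·18 = 14.5.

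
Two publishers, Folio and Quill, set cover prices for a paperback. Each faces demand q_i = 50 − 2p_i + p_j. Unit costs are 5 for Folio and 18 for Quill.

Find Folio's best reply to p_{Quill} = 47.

26.75

Folio's profit: π = (p_{Folio} − 5)(50 − 2p_{Folio} + p_{Quill}).
∂π/∂p_{Folio} = 60 − 4p_{Folio} + p_{Quill} = 0 ⇒ p_{Folio} = 15 + 0.25p_{Quill}.
At p_{Quill} = 47: p_{Folio} = 15 + 0.25·47 = 26.75.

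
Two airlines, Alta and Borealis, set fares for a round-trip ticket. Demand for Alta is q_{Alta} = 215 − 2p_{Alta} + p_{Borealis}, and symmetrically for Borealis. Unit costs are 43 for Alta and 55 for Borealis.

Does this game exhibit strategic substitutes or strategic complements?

Alta's profit: π = (p_{Alta} − 43)(215 − 2p_{Alta} + p_{Borealis}).
∂π/∂p_{Alta} = 301 − 4p_{Alta} + p_{Borealis} = 0 ⇒ p_{Alta} = 75.25 + 0.25p_{Borealis}.
The best-response slope dp_{Alta}/dp_{Borealis} = 0.25 > 0: the reaction function is upward-sloping, so the choices are strategic complements.

strategic complements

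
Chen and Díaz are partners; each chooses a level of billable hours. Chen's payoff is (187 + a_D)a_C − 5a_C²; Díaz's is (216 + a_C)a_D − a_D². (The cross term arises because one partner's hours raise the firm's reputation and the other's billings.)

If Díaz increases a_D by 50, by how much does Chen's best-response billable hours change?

5

Expanding Chen's payoff: 187a_C + a_Da_C − 5a_C².
∂π/∂a_C = 187 + a_D − 10a_C = 0, so a_C = 18.7 + 0.1a_D.
The reaction-function slope is 0.1, so a 50-unit rise in a_D moves a_C by 0.1 × 50 = 5. Chen's best response rises — the actions are strategic complements.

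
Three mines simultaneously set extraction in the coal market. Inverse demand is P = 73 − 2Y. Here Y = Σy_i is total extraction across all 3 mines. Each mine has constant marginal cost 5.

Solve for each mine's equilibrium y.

A representative mine's profit is π_i = y_i(73 − 2Y) − 5y_i, with Y = y_i + Σ_{j≠i} y_j.
First-order condition: 68 − 4y_i − 2Σ_{j≠i} y_j = 0.
Imposing symmetry (y_j = y for all j) turns Σ_{j≠i} y_j into 2y, so 68 = 8y and y = 8.5.

8.5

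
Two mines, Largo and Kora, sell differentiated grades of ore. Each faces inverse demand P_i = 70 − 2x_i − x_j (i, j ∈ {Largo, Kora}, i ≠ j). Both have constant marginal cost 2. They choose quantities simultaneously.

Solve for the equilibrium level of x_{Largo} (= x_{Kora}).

13.6

Mine Largo's profit: π = x_{Largo}(70 − 2x_{Largo} − x_{Kora}) − 2x_{Largo}.
∂π/∂x_{Largo} = 68 − 4x_{Largo} − x_{Kora} = 0 ⇒ x_{Largo} = 17 − 0.25x_{Kora}.
The game is symmetric, so in equilibrium x_{Kora} = x_{Largo}: the reaction function gives 1.25x_{Largo} = 17, hence x_{Largo} = 13.6.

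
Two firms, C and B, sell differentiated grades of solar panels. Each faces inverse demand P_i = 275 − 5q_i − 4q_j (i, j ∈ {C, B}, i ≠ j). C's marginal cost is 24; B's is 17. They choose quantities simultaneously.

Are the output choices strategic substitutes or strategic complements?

strategic substitutes

Firm C's profit: π = q_C(275 − 5q_C − 4q_B) − 24q_C.
∂π/∂q_C = 251 − 10q_C − 4q_B = 0 ⇒ q_C = 25.1 − 0.4q_B.
The best-response slope dq_C/dq_B = −0.4 < 0: the reaction function is downward-sloping, so the choices are strategic substitutes.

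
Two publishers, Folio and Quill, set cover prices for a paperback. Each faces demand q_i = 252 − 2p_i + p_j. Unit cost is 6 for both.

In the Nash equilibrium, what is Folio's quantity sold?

Folio's profit: π = (p_{Folio} − 6)(252 − 2p_{Folio} + p_{Quill}).
∂π/∂p_{Folio} = 264 − 4p_{Folio} + p_{Quill} = 0 ⇒ p_{Folio} = 66 + 0.25p_{Quill}.
Setting p_{Folio} = p_{Quill} in the reaction function: p_{Folio} = 66 + 0.25p_{Folio}, so p_{Folio} = 66 / 0.75 = 88.
q_{Folio} = 252 − 2·88 + 88 = 164.

164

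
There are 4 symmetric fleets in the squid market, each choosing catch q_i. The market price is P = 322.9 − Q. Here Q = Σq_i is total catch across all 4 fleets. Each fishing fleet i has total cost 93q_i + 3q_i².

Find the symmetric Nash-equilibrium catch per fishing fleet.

A representative fishing fleet's profit is π_i = q_i(322.9 − Q) − 93q_i − 3q_i², with Q = q_i + Σ_{j≠i} q_j.
First-order condition: 229.9 − 8q_i − Σ_{j≠i} q_j = 0.
In a symmetric equilibrium every fishing fleet chooses the same q, so Σ_{j≠i} q_j = 3q. The condition becomes 229.9 − 11q = 0, giving q = 229.9/11 = 20.9.

20.9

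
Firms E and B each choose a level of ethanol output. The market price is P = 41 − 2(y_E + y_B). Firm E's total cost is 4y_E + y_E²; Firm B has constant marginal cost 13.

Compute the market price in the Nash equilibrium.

Firm E's profit: π = y_E(41 − 2(y_E + y_B)) − 4y_E − y_E².
∂π/∂y_E = 37 − 6y_E − 2y_B = 0, so y_E = 37/6 − (1/3)y_B.
For B: ∂π/∂y_B = 28 − 4y_B − 2y_E = 0 ⇒ y_B = 7 − 0.5y_E.
Plugging y_B into E's best response: y_E = 37/6 − (1/3)(7 − 0.5y_E) ⇒ (5/6)y_E = 23/6, so y_E = 4.6.
Then y_B = 7 − 0.5·4.6 = 4.7.
Equilibrium price: P = 41 − 2·9.3 = 22.4.

22.4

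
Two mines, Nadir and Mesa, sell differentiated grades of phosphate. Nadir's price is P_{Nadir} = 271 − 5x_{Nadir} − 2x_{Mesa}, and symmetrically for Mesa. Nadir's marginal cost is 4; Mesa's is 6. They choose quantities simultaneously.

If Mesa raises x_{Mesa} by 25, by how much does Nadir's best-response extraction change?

Mine Nadir's profit: π = x_{Nadir}(271 − 5x_{Nadir} − 2x_{Mesa}) − 4x_{Nadir}.
∂π/∂x_{Nadir} = 267 − 10x_{Nadir} − 2x_{Mesa} = 0 ⇒ x_{Nadir} = 26.7 − 0.2x_{Mesa}.
The reaction-function slope is −0.2, so a 25-unit rise in x_{Mesa} moves x_{Nadir} by −0.2 × 25 = −5. Nadir's best response falls — the actions are strategic substitutes.

-5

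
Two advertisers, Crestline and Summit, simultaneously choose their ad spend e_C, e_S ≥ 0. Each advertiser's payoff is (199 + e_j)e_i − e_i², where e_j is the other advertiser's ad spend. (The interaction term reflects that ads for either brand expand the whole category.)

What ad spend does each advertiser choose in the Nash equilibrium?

Crestline's payoff is (199 + e_S)e_C − e_C².
∂π/∂e_C = 199 + e_S − 2e_C = 0, so e_C = 99.5 + 0.5e_S.
The game is symmetric, so in equilibrium e_S = e_C: the reaction function gives 0.5e_C = 99.5, hence e_C = 199.

199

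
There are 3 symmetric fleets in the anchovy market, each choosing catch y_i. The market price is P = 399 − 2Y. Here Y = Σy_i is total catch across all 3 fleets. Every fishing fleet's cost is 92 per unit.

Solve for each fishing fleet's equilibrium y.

A representative fishing fleet's profit is π_i = y_i(399 − 2Y) − 92y_i, with Y = y_i + Σ_{j≠i} y_j.
First-order condition: 307 − 4y_i − 2Σ_{j≠i} y_j = 0.
In a symmetric equilibrium every fishing fleet chooses the same y, so Σ_{j≠i} y_j = 2y. The condition becomes 307 − 8y = 0, giving y = 307/8 = 38.375.

38.375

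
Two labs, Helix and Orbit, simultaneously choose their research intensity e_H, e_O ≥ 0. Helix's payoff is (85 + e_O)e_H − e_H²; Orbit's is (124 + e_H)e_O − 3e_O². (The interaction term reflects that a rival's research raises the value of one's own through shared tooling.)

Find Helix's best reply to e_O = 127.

106

Expanding Helix's payoff: 85e_H + e_Oe_H − e_H².
∂π/∂e_H = 85 + e_O − 2e_H = 0, so e_H = 42.5 + 0.5e_O.
At e_O = 127: e_H = 42.5 + 0.5·127 = 106.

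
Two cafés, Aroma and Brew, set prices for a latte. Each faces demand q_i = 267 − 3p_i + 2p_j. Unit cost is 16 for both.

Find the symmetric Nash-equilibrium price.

78.75

Aroma's profit: π = (p_{Aroma} − 16)(267 − 3p_{Aroma} + 2p_{Brew}).
∂π/∂p_{Aroma} = 315 − 6p_{Aroma} + 2p_{Brew} = 0 ⇒ p_{Aroma} = 52.5 + (1/3)p_{Brew}.
The game is symmetric, so in equilibrium p_{Brew} = p_{Aroma}: the reaction function gives (2/3)p_{Aroma} = 52.5, hence p_{Aroma} = 78.75.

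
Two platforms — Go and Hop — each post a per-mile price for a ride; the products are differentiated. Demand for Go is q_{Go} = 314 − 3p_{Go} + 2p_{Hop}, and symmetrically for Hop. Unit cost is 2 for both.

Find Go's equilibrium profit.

Go's profit: π = (p_{Go} − 2)(314 − 3p_{Go} + 2p_{Hop}).
∂π/∂p_{Go} = 320 − 6p_{Go} + 2p_{Hop} = 0 ⇒ p_{Go} = 160/3 + (1/3)p_{Hop}.
By symmetry p_{Hop} = p_{Go}; substituting into the reaction function, (2/3)p_{Go} = 160/3 and p_{Go} = 80.
q_{Go} = 314 − 3·80 + 2·80 = 234.
Profit = (80 − 2)·234 = 18252.

18252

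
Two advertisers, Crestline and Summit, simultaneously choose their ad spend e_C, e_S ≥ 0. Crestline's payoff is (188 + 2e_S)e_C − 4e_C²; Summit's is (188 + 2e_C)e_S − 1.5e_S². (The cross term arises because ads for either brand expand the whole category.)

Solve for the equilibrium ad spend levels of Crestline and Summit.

Expanding Crestline's payoff: 188e_C + 2e_Se_C − 4e_C².
∂π/∂e_C = 188 + 2e_S − 8e_C = 0, so e_C = 23.5 + 0.25e_S.
Likewise for Summit: e_S = 188/3 + (2/3)e_C.
Plugging e_S into Crestline's best response: e_C = 23.5 + 0.25(188/3 + (2/3)e_C) ⇒ (5/6)e_C = 235/6, so e_C = 47.
Then e_S = 188/3 + (2/3)·47 = 94.

47, 94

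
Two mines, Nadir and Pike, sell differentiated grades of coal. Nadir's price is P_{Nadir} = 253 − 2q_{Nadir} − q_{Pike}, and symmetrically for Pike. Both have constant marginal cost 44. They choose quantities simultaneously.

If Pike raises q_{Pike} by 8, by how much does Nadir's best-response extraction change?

-2

Mine Nadir's profit: π = q_{Nadir}(253 − 2q_{Nadir} − q_{Pike}) − 44q_{Nadir}.
∂π/∂q_{Nadir} = 209 − 4q_{Nadir} − q_{Pike} = 0 ⇒ q_{Nadir} = 52.25 − 0.25q_{Pike}.
The reaction-function slope is −0.25, so an 8-unit rise in q_{Pike} moves q_{Nadir} by −0.25 × 8 = −2. Nadir's best response falls — the actions are strategic substitutes.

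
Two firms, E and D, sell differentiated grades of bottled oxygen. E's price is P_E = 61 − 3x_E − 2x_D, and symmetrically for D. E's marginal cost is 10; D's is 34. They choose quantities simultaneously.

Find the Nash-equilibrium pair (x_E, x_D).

Firm E's profit: π = x_E(61 − 3x_E − 2x_D) − 10x_E.
∂π/∂x_E = 51 − 6x_E − 2x_D = 0 ⇒ x_E = 8.5 − (1/3)x_D.
Similarly x_D = 4.5 − (1/3)x_E.
Solving the two reaction functions simultaneously: (1 − (−1/3)(−1/3))x_E = 8.5 − (1/3)·4.5, so (8/9)x_E = 7 and x_E = 7.875.
Then x_D = 4.5 − (1/3)·7.875 = 1.875.

7.875, 1.875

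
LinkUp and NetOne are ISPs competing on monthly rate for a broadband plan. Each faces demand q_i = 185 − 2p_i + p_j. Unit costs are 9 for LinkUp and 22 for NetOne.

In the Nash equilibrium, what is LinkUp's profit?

LinkUp's profit: π = (p_{LinkUp} − 9)(185 − 2p_{LinkUp} + p_{NetOne}).
∂π/∂p_{LinkUp} = 203 − 4p_{LinkUp} + p_{NetOne} = 0 ⇒ p_{LinkUp} = 50.75 + 0.25p_{NetOne}.
Similarly p_{NetOne} = 57.25 + 0.25p_{LinkUp}.
Plugging p_{NetOne} into LinkUp's best response: p_{LinkUp} = 50.75 + 0.25(57.25 + 0.25p_{LinkUp}) ⇒ 0.9375p_{LinkUp} = 65.0625, so p_{LinkUp} = 69.4.
Then p_{NetOne} = 57.25 + 0.25·69.4 = 74.6.
q_{LinkUp} = 185 − 2·69.4 + 74.6 = 120.8.
Profit = (69.4 − 9)·120.8 = 7296.32.

7296.32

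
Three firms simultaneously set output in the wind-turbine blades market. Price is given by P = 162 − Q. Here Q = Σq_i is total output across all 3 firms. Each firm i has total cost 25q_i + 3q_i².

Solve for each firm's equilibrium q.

A representative firm's profit is π_i = q_i(162 − Q) − 25q_i − 3q_i², with Q = q_i + Σ_{j≠i} q_j.
First-order condition: 137 − 8q_i − Σ_{j≠i} q_j = 0.
In a symmetric equilibrium every firm chooses the same q, so Σ_{j≠i} q_j = 2q. The condition becomes 137 − 10q = 0, giving q = 137/10 = 13.7.

13.7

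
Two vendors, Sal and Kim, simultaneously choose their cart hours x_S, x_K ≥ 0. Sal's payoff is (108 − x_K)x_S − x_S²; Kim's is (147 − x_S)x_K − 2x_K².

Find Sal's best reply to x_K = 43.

Expanding Sal's payoff: 108x_S − x_Kx_S − x_S².
∂π/∂x_S = 108 − x_K − 2x_S = 0, so x_S = 54 − 0.5x_K.
At x_K = 43: x_S = 54 − 0.5·43 = 32.5.

32.5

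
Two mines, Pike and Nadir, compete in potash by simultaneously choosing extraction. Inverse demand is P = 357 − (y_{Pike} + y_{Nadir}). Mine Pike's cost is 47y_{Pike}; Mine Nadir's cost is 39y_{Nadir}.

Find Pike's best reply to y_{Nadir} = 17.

146.5

Mine Pike's profit: π = y_{Pike}(357 − (y_{Pike} + y_{Nadir})) − 47y_{Pike}.
∂π/∂y_{Pike} = 310 − 2y_{Pike} − y_{Nadir} = 0, so y_{Pike} = 155 − 0.5y_{Nadir}.
At y_{Nadir} = 17: y_{Pike} = 155 − 0.5·17 = 146.5.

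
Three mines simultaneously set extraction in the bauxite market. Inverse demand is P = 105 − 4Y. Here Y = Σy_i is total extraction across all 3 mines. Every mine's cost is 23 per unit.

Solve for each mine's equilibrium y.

5.125

A representative mine's profit is π_i = y_i(105 − 4Y) − 23y_i, with Y = y_i + Σ_{j≠i} y_j.
First-order condition: 82 − 8y_i − 4Σ_{j≠i} y_j = 0.
With identical mines, set every y_j = y: then 82 − 8y − 8y = 0, i.e. y = 82/16 = 5.125.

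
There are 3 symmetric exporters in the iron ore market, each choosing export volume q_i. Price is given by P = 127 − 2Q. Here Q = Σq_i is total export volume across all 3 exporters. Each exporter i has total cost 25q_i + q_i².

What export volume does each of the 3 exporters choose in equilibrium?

A representative exporter's profit is π_i = q_i(127 − 2Q) − 25q_i − q_i², with Q = q_i + Σ_{j≠i} q_j.
First-order condition: 102 − 6q_i − 2Σ_{j≠i} q_j = 0.
With identical exporters, set every q_j = q: then 102 − 6q − 4q = 0, i.e. q = 102/10 = 10.2.

10.2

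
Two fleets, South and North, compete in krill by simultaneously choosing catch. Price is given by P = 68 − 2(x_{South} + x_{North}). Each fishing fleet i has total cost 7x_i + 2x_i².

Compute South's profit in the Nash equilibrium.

148.84

Fishing fleet South's profit: π = x_{South}(68 − 2(x_{South} + x_{North})) − 7x_{South} − 2x_{South}².
∂π/∂x_{South} = 61 − 8x_{South} − 2x_{North} = 0, so x_{South} = 7.625 − 0.25x_{North}.
By symmetry x_{North} = x_{South}; substituting into the reaction function, 1.25x_{South} = 7.625 and x_{South} = 6.1.
Price P = 68 − 2·12.2 = 43.6.
South's profit: (43.6 − 7)·6.1 − 2(6.1)² = 148.84.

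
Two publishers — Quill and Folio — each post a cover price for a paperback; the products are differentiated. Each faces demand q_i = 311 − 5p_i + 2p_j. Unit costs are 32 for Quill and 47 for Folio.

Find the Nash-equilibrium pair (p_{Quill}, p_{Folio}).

60.4375, 66.6875

Quill's profit: π = (p_{Quill} − 32)(311 − 5p_{Quill} + 2p_{Folio}).
∂π/∂p_{Quill} = 471 − 10p_{Quill} + 2p_{Folio} = 0 ⇒ p_{Quill} = 47.1 + 0.2p_{Folio}.
Similarly p_{Folio} = 54.6 + 0.2p_{Quill}.
Solving the two reaction functions simultaneously: (1 − (0.2)(0.2))p_{Quill} = 47.1 + 0.2·54.6, so 0.96p_{Quill} = 58.02 and p_{Quill} = 60.4375.
Then p_{Folio} = 54.6 + 0.2·60.4375 = 66.6875.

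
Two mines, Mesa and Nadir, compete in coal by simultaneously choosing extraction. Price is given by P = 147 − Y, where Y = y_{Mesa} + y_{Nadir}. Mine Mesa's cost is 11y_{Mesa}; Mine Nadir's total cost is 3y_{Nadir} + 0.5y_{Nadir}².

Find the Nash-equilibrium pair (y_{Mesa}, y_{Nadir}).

52.8, 30.4

Mine Mesa's profit: π = y_{Mesa}(147 − (y_{Mesa} + y_{Nadir})) − 11y_{Mesa}.
∂π/∂y_{Mesa} = 136 − 2y_{Mesa} − y_{Nadir} = 0, so y_{Mesa} = 68 − 0.5y_{Nadir}.
For Nadir: ∂π/∂y_{Nadir} = 144 − 3y_{Nadir} − y_{Mesa} = 0 ⇒ y_{Nadir} = 48 − (1/3)y_{Mesa}.
Substituting the second reaction function into the first: y_{Mesa} = 68 − 0.5(48 − (1/3)y_{Mesa}), which gives (5/6)y_{Mesa} = 44 ⇒ y_{Mesa} = 52.8.
Then y_{Nadir} = 48 − (1/3)·52.8 = 30.4.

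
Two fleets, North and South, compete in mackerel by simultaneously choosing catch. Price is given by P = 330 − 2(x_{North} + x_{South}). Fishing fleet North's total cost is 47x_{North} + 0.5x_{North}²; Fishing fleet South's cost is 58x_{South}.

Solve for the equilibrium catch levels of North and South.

36.75, 49.625

Fishing fleet North's profit: π = x_{North}(330 − 2(x_{North} + x_{South})) − 47x_{North} − 0.5x_{North}².
∂π/∂x_{North} = 283 − 5x_{North} − 2x_{South} = 0, so x_{North} = 56.6 − 0.4x_{South}.
For South: ∂π/∂x_{South} = 272 − 4x_{South} − 2x_{North} = 0 ⇒ x_{South} = 68 − 0.5x_{North}.
Substituting the second reaction function into the first: x_{North} = 56.6 − 0.4(68 − 0.5x_{North}), which gives 0.8x_{North} = 29.4 ⇒ x_{North} = 36.75.
Then x_{South} = 68 − 0.5·36.75 = 49.625.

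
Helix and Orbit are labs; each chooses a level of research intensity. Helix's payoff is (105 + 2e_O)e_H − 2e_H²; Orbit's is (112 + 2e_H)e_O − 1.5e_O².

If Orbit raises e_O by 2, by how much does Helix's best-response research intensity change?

Expanding Helix's payoff: 105e_H + 2e_Oe_H − 2e_H².
∂π/∂e_H = 105 + 2e_O − 4e_H = 0, so e_H = 26.25 + 0.5e_O.
The reaction-function slope is 0.5, so a 2-unit rise in e_O moves e_H by 0.5 × 2 = 1. Helix's best response rises — the actions are strategic complements.

1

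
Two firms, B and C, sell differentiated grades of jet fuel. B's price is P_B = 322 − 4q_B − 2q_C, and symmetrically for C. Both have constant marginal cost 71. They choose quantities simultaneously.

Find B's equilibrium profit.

Firm B's profit: π = q_B(322 − 4q_B − 2q_C) − 71q_B.
∂π/∂q_B = 251 − 8q_B − 2q_C = 0 ⇒ q_B = 31.375 − 0.25q_C.
Setting q_B = q_C in the reaction function: q_B = 31.375 − 0.25q_B, so q_B = 31.375 / 1.25 = 25.1.
P_B = 322 − 4·25.1 − 2·25.1 = 171.4.
Profit = (171.4 − 71)·25.1 = 2520.04.

2520.04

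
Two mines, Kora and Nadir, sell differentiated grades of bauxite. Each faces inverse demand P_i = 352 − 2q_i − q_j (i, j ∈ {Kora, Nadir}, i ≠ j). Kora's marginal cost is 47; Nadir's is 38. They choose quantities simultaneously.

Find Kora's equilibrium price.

167.8

Mine Kora's profit: π = q_{Kora}(352 − 2q_{Kora} − q_{Nadir}) − 47q_{Kora}.
∂π/∂q_{Kora} = 305 − 4q_{Kora} − q_{Nadir} = 0 ⇒ q_{Kora} = 76.25 − 0.25q_{Nadir}.
Similarly q_{Nadir} = 78.5 − 0.25q_{Kora}.
Solving the two reaction functions simultaneously: (1 − (−0.25)(−0.25))q_{Kora} = 76.25 − 0.25·78.5, so 0.9375q_{Kora} = 56.625 and q_{Kora} = 60.4.
Then q_{Nadir} = 78.5 − 0.25·60.4 = 63.4.
P_{Kora} = 352 − 2·60.4 − 63.4 = 167.8.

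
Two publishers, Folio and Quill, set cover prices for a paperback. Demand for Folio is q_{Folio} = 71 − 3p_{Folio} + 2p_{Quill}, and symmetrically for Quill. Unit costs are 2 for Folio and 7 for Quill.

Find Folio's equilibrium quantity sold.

54.5625

Folio's profit: π = (p_{Folio} − 2)(71 − 3p_{Folio} + 2p_{Quill}).
∂π/∂p_{Folio} = 77 − 6p_{Folio} + 2p_{Quill} = 0 ⇒ p_{Folio} = 77/6 + (1/3)p_{Quill}.
Similarly p_{Quill} = 46/3 + (1/3)p_{Folio}.
Solving the two reaction functions simultaneously: (1 − (1/3)(1/3))p_{Folio} = 77/6 + (1/3)·(46/3), so (8/9)p_{Folio} = 323/18 and p_{Folio} = 20.1875.
Then p_{Quill} = 46/3 + (1/3)·20.1875 = 22.0625.
q_{Folio} = 71 − 3·20.1875 + 2·22.0625 = 54.5625.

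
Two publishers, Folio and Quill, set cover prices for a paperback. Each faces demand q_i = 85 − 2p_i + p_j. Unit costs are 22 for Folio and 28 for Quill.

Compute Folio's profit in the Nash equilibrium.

Folio's profit: π = (p_{Folio} − 22)(85 − 2p_{Folio} + p_{Quill}).
∂π/∂p_{Folio} = 129 − 4p_{Folio} + p_{Quill} = 0 ⇒ p_{Folio} = 32.25 + 0.25p_{Quill}.
Similarly p_{Quill} = 35.25 + 0.25p_{Folio}.
Plugging p_{Quill} into Folio's best response: p_{Folio} = 32.25 + 0.25(35.25 + 0.25p_{Folio}) ⇒ 0.9375p_{Folio} = 41.0625, so p_{Folio} = 43.8.
Then p_{Quill} = 35.25 + 0.25·43.8 = 46.2.
q_{Folio} = 85 − 2·43.8 + 46.2 = 43.6.
Profit = (43.8 − 22)·43.6 = 950.48.

950.48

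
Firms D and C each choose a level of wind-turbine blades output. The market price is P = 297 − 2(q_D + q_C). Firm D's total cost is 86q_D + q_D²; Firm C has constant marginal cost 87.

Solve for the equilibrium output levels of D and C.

Firm D's profit: π = q_D(297 − 2(q_D + q_C)) − 86q_D − q_D².
∂π/∂q_D = 211 − 6q_D − 2q_C = 0, so q_D = 211/6 − (1/3)q_C.
For C: ∂π/∂q_C = 210 − 4q_C − 2q_D = 0 ⇒ q_C = 52.5 − 0.5q_D.
Substituting the second reaction function into the first: q_D = 211/6 − (1/3)(52.5 − 0.5q_D), which gives (5/6)q_D = 53/3 ⇒ q_D = 21.2.
Then q_C = 52.5 − 0.5·21.2 = 41.9.

21.2, 41.9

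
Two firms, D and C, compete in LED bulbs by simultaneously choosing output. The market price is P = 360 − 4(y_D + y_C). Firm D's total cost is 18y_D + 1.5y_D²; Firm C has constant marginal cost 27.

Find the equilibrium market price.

154.5

Firm D's profit: π = y_D(360 − 4(y_D + y_C)) − 18y_D − 1.5y_D².
∂π/∂y_D = 342 − 11y_D − 4y_C = 0, so y_D = 342/11 − (4/11)y_C.
For C: ∂π/∂y_C = 333 − 8y_C − 4y_D = 0 ⇒ y_C = 41.625 − 0.5y_D.
Plugging y_C into D's best response: y_D = 342/11 − (4/11)(41.625 − 0.5y_D) ⇒ (9/11)y_D = 351/22, so y_D = 19.5.
Then y_C = 41.625 − 0.5·19.5 = 31.875.
Equilibrium price: P = 360 − 4·51.375 = 154.5.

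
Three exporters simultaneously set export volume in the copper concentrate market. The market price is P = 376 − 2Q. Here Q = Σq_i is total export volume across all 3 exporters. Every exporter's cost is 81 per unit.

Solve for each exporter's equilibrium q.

36.875

A representative exporter's profit is π_i = q_i(376 − 2Q) − 81q_i, with Q = q_i + Σ_{j≠i} q_j.
First-order condition: 295 − 4q_i − 2Σ_{j≠i} q_j = 0.
In a symmetric equilibrium every exporter chooses the same q, so Σ_{j≠i} q_j = 2q. The condition becomes 295 − 8q = 0, giving q = 295/8 = 36.875.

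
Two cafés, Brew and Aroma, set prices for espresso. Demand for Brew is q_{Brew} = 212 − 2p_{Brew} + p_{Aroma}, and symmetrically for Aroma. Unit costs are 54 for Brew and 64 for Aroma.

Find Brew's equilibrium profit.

5832

Brew's profit: π = (p_{Brew} − 54)(212 − 2p_{Brew} + p_{Aroma}).
∂π/∂p_{Brew} = 320 − 4p_{Brew} + p_{Aroma} = 0 ⇒ p_{Brew} = 80 + 0.25p_{Aroma}.
Similarly p_{Aroma} = 85 + 0.25p_{Brew}.
Plugging p_{Aroma} into Brew's best response: p_{Brew} = 80 + 0.25(85 + 0.25p_{Brew}) ⇒ 0.9375p_{Brew} = 101.25, so p_{Brew} = 108.
Then p_{Aroma} = 85 + 0.25·108 = 112.
q_{Brew} = 212 − 2·108 + 112 = 108.
Profit = (108 − 54)·108 = 5832.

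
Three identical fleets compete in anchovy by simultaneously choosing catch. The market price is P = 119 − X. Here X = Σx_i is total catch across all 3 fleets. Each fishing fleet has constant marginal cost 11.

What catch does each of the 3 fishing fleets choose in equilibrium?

27

A representative fishing fleet's profit is π_i = x_i(119 − X) − 11x_i, with X = x_i + Σ_{j≠i} x_j.
First-order condition: 108 − 2x_i − Σ_{j≠i} x_j = 0.
In a symmetric equilibrium every fishing fleet chooses the same x, so Σ_{j≠i} x_j = 2x. The condition becomes 108 − 4x = 0, giving x = 108/4 = 27.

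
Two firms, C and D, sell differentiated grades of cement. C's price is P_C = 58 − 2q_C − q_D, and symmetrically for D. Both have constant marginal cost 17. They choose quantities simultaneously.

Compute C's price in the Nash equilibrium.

Firm C's profit: π = q_C(58 − 2q_C − q_D) − 17q_C.
∂π/∂q_C = 41 − 4q_C − q_D = 0 ⇒ q_C = 10.25 − 0.25q_D.
The game is symmetric, so in equilibrium q_D = q_C: the reaction function gives 1.25q_C = 10.25, hence q_C = 8.2.
P_C = 58 − 2·8.2 − 8.2 = 33.4.

33.4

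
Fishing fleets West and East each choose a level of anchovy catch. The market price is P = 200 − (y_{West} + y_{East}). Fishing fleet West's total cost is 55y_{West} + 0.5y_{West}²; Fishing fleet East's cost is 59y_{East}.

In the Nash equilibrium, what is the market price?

Fishing fleet West's profit: π = y_{West}(200 − (y_{West} + y_{East})) − 55y_{West} − 0.5y_{West}².
∂π/∂y_{West} = 145 − 3y_{West} − y_{East} = 0, so y_{West} = 145/3 − (1/3)y_{East}.
For East: ∂π/∂y_{East} = 141 − 2y_{East} − y_{West} = 0 ⇒ y_{East} = 70.5 − 0.5y_{West}.
Plugging y_{East} into West's best response: y_{West} = 145/3 − (1/3)(70.5 − 0.5y_{West}) ⇒ (5/6)y_{West} = 149/6, so y_{West} = 29.8.
Then y_{East} = 70.5 − 0.5·29.8 = 55.6.
Equilibrium price: P = 200 − 85.4 = 114.6.

114.6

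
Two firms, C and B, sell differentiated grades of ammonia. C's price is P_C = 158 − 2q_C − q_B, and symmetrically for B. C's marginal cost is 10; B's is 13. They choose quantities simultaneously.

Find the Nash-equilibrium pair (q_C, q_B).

29.8, 28.8

Firm C's profit: π = q_C(158 − 2q_C − q_B) − 10q_C.
∂π/∂q_C = 148 − 4q_C − q_B = 0 ⇒ q_C = 37 − 0.25q_B.
Similarly q_B = 36.25 − 0.25q_C.
Substituting the second reaction function into the first: q_C = 37 − 0.25(36.25 − 0.25q_C), which gives 0.9375q_C = 27.9375 ⇒ q_C = 29.8.
Then q_B = 36.25 − 0.25·29.8 = 28.8.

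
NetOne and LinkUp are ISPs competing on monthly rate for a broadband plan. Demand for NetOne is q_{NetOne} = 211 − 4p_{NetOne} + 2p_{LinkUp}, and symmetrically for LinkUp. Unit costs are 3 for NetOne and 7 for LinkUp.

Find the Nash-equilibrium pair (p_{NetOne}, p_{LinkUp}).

37.7, 39.3

NetOne's profit: π = (p_{NetOne} − 3)(211 − 4p_{NetOne} + 2p_{LinkUp}).
∂π/∂p_{NetOne} = 223 − 8p_{NetOne} + 2p_{LinkUp} = 0 ⇒ p_{NetOne} = 27.875 + 0.25p_{LinkUp}.
Similarly p_{LinkUp} = 29.875 + 0.25p_{NetOne}.
Solving the two reaction functions simultaneously: (1 − (0.25)(0.25))p_{NetOne} = 27.875 + 0.25·29.875, so 0.9375p_{NetOne} = 1131/32 and p_{NetOne} = 37.7.
Then p_{LinkUp} = 29.875 + 0.25·37.7 = 39.3.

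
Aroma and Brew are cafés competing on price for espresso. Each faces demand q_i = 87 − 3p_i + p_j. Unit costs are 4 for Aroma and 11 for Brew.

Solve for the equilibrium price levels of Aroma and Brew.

Aroma's profit: π = (p_{Aroma} − 4)(87 − 3p_{Aroma} + p_{Brew}).
∂π/∂p_{Aroma} = 99 − 6p_{Aroma} + p_{Brew} = 0 ⇒ p_{Aroma} = 16.5 + (1/6)p_{Brew}.
Similarly p_{Brew} = 20 + (1/6)p_{Aroma}.
Plugging p_{Brew} into Aroma's best response: p_{Aroma} = 16.5 + (1/6)(20 + (1/6)p_{Aroma}) ⇒ (35/36)p_{Aroma} = 119/6, so p_{Aroma} = 20.4.
Then p_{Brew} = 20 + (1/6)·20.4 = 23.4.

20.4, 23.4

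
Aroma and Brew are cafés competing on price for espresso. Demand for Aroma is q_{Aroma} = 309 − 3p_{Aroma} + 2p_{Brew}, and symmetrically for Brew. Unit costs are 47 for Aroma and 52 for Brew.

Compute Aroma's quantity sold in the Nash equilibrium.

199.3125

Aroma's profit: π = (p_{Aroma} − 47)(309 − 3p_{Aroma} + 2p_{Brew}).
∂π/∂p_{Aroma} = 450 − 6p_{Aroma} + 2p_{Brew} = 0 ⇒ p_{Aroma} = 75 + (1/3)p_{Brew}.
Similarly p_{Brew} = 77.5 + (1/3)p_{Aroma}.
Solving the two reaction functions simultaneously: (1 − (1/3)(1/3))p_{Aroma} = 75 + (1/3)·77.5, so (8/9)p_{Aroma} = 605/6 and p_{Aroma} = 113.4375.
Then p_{Brew} = 77.5 + (1/3)·113.4375 = 115.3125.
q_{Aroma} = 309 − 3·113.4375 + 2·115.3125 = 199.3125.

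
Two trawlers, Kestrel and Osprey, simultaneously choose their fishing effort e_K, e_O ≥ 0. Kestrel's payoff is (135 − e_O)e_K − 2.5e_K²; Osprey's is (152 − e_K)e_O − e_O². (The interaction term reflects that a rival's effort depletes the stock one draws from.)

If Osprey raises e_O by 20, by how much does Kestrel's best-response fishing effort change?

Expanding Kestrel's payoff: 135e_K − e_Oe_K − 2.5e_K².
∂π/∂e_K = 135 − e_O − 5e_K = 0, so e_K = 27 − 0.2e_O.
The reaction-function slope is −0.2, so a 20-unit rise in e_O moves e_K by −0.2 × 20 = −4. Kestrel's best response falls — the actions are strategic substitutes.

-4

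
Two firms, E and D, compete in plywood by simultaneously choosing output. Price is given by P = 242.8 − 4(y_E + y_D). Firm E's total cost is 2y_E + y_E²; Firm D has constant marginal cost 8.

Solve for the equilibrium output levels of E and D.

15.425, 21.6375

Firm E's profit: π = y_E(242.8 − 4(y_E + y_D)) − 2y_E − y_E².
∂π/∂y_E = 240.8 − 10y_E − 4y_D = 0, so y_E = 24.08 − 0.4y_D.
For D: ∂π/∂y_D = 234.8 − 8y_D − 4y_E = 0 ⇒ y_D = 29.35 − 0.5y_E.
Substituting the second reaction function into the first: y_E = 24.08 − 0.4(29.35 − 0.5y_E), which gives 0.8y_E = 12.34 ⇒ y_E = 15.425.
Then y_D = 29.35 − 0.5·15.425 = 21.6375.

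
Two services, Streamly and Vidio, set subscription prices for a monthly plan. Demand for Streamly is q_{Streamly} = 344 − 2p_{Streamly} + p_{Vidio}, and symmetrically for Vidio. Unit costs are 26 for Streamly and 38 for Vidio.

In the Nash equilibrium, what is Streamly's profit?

23155.52

Streamly's profit: π = (p_{Streamly} − 26)(344 − 2p_{Streamly} + p_{Vidio}).
∂π/∂p_{Streamly} = 396 − 4p_{Streamly} + p_{Vidio} = 0 ⇒ p_{Streamly} = 99 + 0.25p_{Vidio}.
Similarly p_{Vidio} = 105 + 0.25p_{Streamly}.
Solving the two reaction functions simultaneously: (1 − (0.25)(0.25))p_{Streamly} = 99 + 0.25·105, so 0.9375p_{Streamly} = 125.25 and p_{Streamly} = 133.6.
Then p_{Vidio} = 105 + 0.25·133.6 = 138.4.
q_{Streamly} = 344 − 2·133.6 + 138.4 = 215.2.
Profit = (133.6 − 26)·215.2 = 23155.52.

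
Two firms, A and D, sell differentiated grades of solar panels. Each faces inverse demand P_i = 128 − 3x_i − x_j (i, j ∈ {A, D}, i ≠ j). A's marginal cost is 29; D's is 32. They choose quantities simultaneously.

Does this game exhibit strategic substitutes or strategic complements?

Firm A's profit: π = x_A(128 − 3x_A − x_D) − 29x_A.
∂π/∂x_A = 99 − 6x_A − x_D = 0 ⇒ x_A = 16.5 − (1/6)x_D.
The best-response slope dx_A/dx_D = −1/6 < 0: the reaction function is downward-sloping, so the choices are strategic substitutes.

strategic substitutes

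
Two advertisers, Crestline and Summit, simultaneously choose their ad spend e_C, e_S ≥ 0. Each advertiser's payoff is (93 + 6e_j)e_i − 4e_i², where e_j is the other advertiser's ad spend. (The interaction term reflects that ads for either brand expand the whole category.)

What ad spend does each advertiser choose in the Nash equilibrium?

Crestline's payoff is (93 + 6e_S)e_C − 4e_C².
∂π/∂e_C = 93 + 6e_S − 8e_C = 0, so e_C = 11.625 + 0.75e_S.
Setting e_C = e_S in the reaction function: e_C = 11.625 + 0.75e_C, so e_C = 11.625 / 0.25 = 46.5.

46.5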